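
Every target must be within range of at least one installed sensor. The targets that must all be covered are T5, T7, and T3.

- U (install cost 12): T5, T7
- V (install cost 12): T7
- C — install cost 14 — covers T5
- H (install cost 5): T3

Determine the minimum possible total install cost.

Choose U and H: together they cover T5, T7, T3 — every target.
Total install cost: 12 + 5 = 17.

17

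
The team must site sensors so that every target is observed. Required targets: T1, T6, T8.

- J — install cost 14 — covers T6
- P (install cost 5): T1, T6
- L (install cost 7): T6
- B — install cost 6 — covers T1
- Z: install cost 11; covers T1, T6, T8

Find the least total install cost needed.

11

The greedy cost-per-new-target heuristic would pick P and Z for 16, but a cheaper cover exists.
Z alone covers T1, T6, T8 — every target.
Total install cost: 11.
No cover costs less than 11.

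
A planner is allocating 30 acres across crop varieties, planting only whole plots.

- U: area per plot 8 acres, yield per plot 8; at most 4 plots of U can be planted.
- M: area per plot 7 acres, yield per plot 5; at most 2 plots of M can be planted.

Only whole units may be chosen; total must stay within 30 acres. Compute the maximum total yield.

Take 2×U and 2×M: area 30 ≤ 30, yield 2·8 + 2·5 = 26.
No other integer combination yields more.

26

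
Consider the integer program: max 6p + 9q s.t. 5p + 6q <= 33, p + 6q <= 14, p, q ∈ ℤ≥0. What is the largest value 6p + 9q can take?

39

Relaxing integrality, the LP optimum is 42.38 at (p,q) = (4.75, 1.54), which is not an integer point.
(p,q)=(5,1): 5·5+6·1=31≤33, 1·5+6·1=11≤14, objective 39.
(p,q)=(6,0): 5·6+6·0=30≤33, 1·6+6·0=6≤14, objective 36.
(p,q)=(4,1): 5·4+6·1=26≤33, 1·4+6·1=10≤14, objective 33.
(p,q)=(5,0): 5·5+6·0=25≤33, 1·5+6·0=5≤14, objective 30.
No feasible integer point exceeds 39.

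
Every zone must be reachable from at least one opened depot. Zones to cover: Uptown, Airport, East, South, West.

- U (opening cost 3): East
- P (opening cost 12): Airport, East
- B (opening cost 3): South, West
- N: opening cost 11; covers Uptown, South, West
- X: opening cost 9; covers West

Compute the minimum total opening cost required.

This is an integer covering problem.
The greedy cost-per-new-zone heuristic would pick B, U, N, and P for 29, but a cheaper cover exists.
Choose P and N: together they cover Uptown, Airport, East, South, West — every zone.
Total opening cost: 12 + 11 = 23.
No cover costs less than 23.

23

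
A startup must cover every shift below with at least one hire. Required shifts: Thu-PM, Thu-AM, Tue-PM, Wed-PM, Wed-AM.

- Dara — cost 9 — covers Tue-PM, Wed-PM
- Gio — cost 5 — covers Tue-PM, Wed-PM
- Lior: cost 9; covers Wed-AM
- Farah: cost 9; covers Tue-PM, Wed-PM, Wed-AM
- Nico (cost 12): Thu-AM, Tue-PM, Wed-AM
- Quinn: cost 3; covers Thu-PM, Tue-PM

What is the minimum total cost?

20

This is a weighted set-cover instance.
The greedy cost-per-new-shift heuristic would pick Quinn, Farah, and Nico for 24, but a cheaper cover exists.
Choose Gio, Nico, and Quinn: together they cover Thu-PM, Thu-AM, Tue-PM, Wed-PM, Wed-AM — every shift.
Total cost: 5 + 12 + 3 = 20.
No cover costs less than 20.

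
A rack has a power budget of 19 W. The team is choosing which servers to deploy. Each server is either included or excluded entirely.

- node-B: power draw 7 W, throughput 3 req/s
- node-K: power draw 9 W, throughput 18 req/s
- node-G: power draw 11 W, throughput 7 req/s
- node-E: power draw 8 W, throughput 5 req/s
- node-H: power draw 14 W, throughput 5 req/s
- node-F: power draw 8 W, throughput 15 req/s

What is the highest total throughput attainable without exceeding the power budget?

33

Allowing fractional choices, the relaxed optimum would be about 34.3, but servers are indivisible.
node-G + node-F: power draw 11 + 8 = 19 ≤ 19, throughput 7 + 15 = 22.
node-K + node-F: power draw 9 + 8 = 17 ≤ 19, throughput 18 + 15 = 33.
node-K + node-E: power draw 9 + 8 = 17 ≤ 19, throughput 18 + 5 = 23.
Best is node-K and node-F with total throughput 33.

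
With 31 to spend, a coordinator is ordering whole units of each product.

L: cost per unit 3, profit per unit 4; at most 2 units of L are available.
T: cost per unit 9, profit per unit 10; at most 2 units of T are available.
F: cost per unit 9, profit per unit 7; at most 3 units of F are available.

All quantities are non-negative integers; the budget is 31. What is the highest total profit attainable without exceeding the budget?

31

L has the best ratio (4/3); taking only L gives at most 2×4 = 8 (stopped by the supply cap of 2).
Mixing does better — 1×L, 2×T, and 1×F: cost 30 ≤ 31, profit 1·4 + 2·10 + 1·7 = 31.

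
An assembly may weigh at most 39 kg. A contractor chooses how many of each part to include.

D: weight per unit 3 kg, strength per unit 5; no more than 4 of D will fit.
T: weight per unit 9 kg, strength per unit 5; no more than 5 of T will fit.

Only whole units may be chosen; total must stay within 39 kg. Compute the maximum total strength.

35

D has the best ratio (5/3); taking only D gives at most 4×5 = 20 (stopped by the supply cap of 4).
Mixing does better — 4×D and 3×T: weight 39 ≤ 39, strength 4·5 + 3·5 = 35.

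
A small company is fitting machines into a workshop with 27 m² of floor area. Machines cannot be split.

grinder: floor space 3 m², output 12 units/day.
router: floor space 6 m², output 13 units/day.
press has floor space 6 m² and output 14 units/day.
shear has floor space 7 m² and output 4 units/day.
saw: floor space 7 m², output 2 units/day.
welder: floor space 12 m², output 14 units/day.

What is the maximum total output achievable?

grinder + router + press + shear: floor space 3 + 6 + 6 + 7 = 22 ≤ 27, output 12 + 13 + 14 + 4 = 43.
grinder + router + press + saw: floor space 3 + 6 + 6 + 7 = 22 ≤ 27, output 12 + 13 + 14 + 2 = 41.
grinder + router + press + welder: floor space 3 + 6 + 6 + 12 = 27 ≤ 27, output 12 + 13 + 14 + 14 = 53.
Best is grinder, router, press, and welder with total output 53.

53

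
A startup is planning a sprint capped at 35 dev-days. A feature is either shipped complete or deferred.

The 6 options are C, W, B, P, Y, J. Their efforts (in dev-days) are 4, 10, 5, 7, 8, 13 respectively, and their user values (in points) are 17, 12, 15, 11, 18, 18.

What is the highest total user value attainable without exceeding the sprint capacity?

73

Treat it as a binary knapsack problem.
Allowing fractional choices, the relaxed optimum would be about 76.2, but features are indivisible.
C + B + Y + J: effort 4 + 5 + 8 + 13 = 30 ≤ 35, user value 17 + 15 + 18 + 18 = 68.
C + W + Y + J: effort 4 + 10 + 8 + 13 = 35 ≤ 35, user value 17 + 12 + 18 + 18 = 65.
C + W + B + P + Y: effort 4 + 10 + 5 + 7 + 8 = 34 ≤ 35, user value 17 + 12 + 15 + 11 + 18 = 73.
Best is C, W, B, P, and Y with total user value 73.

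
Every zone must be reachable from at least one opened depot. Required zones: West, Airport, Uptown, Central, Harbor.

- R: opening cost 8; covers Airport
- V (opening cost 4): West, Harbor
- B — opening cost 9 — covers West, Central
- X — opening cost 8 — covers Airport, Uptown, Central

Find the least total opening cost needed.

Choose V and X: together they cover West, Airport, Uptown, Central, Harbor — every zone.
Total opening cost: 4 + 8 = 12.
No cover costs less than 12.

12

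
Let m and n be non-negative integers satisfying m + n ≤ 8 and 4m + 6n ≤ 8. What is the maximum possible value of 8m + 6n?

(m,n)=(2,0): 1·2+1·0=2≤8, 4·2+6·0=8≤8, objective 16.
(m,n)=(1,0): 1·1+1·0=1≤8, 4·1+6·0=4≤8, objective 8.
No feasible integer point exceeds 16.

16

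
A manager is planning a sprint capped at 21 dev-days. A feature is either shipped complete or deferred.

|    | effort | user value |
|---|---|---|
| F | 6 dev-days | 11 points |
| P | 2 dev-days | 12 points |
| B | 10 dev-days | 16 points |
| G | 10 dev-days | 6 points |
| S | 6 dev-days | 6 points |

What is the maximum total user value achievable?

Allowing fractional choices, the relaxed optimum would be about 42.0, but features are indivisible.
P + B + S: effort 2 + 10 + 6 = 18 ≤ 21, user value 12 + 16 + 6 = 34.
F + P + B: effort 6 + 2 + 10 = 18 ≤ 21, user value 11 + 12 + 16 = 39.
F + P + S: effort 6 + 2 + 6 = 14 ≤ 21, user value 11 + 12 + 6 = 29.
Best is F, P, and B with total user value 39.

39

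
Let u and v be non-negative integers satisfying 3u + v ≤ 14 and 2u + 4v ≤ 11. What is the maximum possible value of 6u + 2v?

24

Relaxing integrality, the LP optimum is 28.00 at (u,v) = (4.67, 0), which is not an integer point.
(u,v)=(4,0): 3·4+1·0=12≤14, 2·4+4·0=8≤11, objective 24.
(u,v)=(3,1): 3·3+1·1=10≤14, 2·3+4·1=10≤11, objective 20.
(u,v)=(3,0): 3·3+1·0=9≤14, 2·3+4·0=6≤11, objective 18.
No feasible integer point exceeds 24.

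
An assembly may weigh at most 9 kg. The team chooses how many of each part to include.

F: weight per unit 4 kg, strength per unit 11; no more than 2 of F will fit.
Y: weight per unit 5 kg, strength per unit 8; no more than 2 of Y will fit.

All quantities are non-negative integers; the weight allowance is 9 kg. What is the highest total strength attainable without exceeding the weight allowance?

Take 2×F: weight 8 ≤ 9, strength 2·11 = 22.
F has the best ratio (11/4) and is taken to its limit of 2; remaining capacity is filled optimally with the others.

22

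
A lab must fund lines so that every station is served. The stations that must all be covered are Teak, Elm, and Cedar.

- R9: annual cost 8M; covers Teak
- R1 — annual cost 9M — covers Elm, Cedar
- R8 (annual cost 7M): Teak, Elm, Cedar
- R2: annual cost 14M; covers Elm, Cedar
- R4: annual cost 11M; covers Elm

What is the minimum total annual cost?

7

R8 alone covers Teak, Elm, Cedar — every station.
Total annual cost: 7.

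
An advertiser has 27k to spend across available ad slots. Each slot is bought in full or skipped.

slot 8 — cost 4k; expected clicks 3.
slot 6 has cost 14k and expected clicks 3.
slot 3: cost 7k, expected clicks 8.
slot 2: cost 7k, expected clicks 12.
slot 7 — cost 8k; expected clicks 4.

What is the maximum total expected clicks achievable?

27

Allowing fractional choices, the relaxed optimum would be about 27.2, but ad slots are indivisible.
slot 8 + slot 3 + slot 2 + slot 7: cost 4 + 7 + 7 + 8 = 26 ≤ 27, expected clicks 3 + 8 + 12 + 4 = 27.
slot 3 + slot 2 + slot 7: cost 7 + 7 + 8 = 22 ≤ 27, expected clicks 8 + 12 + 4 = 24.
Best is slot 8, slot 3, slot 2, and slot 7 with total expected clicks 27.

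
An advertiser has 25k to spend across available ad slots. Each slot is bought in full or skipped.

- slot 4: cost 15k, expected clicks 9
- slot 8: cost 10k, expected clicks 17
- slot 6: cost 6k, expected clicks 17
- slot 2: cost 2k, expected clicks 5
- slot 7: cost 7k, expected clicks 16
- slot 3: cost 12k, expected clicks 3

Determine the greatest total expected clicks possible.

slot 8 + slot 6 + slot 2: cost 10 + 6 + 2 = 18 ≤ 25, expected clicks 17 + 17 + 5 = 39.
slot 8 + slot 6 + slot 7: cost 10 + 6 + 7 = 23 ≤ 25, expected clicks 17 + 17 + 16 = 50.
slot 8 + slot 6 + slot 2 + slot 7: cost 10 + 6 + 2 + 7 = 25 ≤ 25, expected clicks 17 + 17 + 5 + 16 = 55.
Best is slot 8, slot 6, slot 2, and slot 7 with total expected clicks 55.

55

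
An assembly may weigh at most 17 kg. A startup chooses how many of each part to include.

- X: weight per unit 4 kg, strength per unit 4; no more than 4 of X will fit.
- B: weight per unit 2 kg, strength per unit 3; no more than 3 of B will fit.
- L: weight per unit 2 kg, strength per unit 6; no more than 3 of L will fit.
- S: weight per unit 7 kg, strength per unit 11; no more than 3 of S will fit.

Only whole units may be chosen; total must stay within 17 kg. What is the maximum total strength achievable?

35

2×B, 3×L, and 1×S: weight 17 ≤ 17, strength 2·3 + 3·6 + 1·11 = 35.
1×X, 3×L, and 1×S: weight 17 ≤ 17, strength 1·4 + 3·6 + 1·11 = 33.
Best is 35.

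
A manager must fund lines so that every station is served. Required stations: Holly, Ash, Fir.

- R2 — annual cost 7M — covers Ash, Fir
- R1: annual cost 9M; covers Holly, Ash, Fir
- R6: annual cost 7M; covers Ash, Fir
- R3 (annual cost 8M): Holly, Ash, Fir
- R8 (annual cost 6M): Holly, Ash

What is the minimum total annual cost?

R3 alone covers Holly, Ash, Fir — every station.
Total annual cost: 8.
No cover costs less than 8.

8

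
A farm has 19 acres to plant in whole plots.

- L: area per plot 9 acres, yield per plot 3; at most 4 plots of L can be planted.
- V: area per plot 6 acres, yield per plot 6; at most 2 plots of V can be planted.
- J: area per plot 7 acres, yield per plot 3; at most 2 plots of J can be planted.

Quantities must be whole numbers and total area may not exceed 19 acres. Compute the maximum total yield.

15

Take 2×V and 1×J: area 19 ≤ 19, yield 2·6 + 1·3 = 15.
V has the best ratio (6/6) and is taken to its limit of 2; remaining capacity is filled optimally with the others.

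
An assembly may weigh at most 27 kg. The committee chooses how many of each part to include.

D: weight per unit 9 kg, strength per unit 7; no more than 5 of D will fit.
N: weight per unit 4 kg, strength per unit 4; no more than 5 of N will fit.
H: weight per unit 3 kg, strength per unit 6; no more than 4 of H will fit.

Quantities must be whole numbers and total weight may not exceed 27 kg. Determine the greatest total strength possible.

3×N and 4×H: weight 24 ≤ 27, strength 3·4 + 4·6 = 36.
1×D, 1×N, and 4×H: weight 25 ≤ 27, strength 1·7 + 1·4 + 4·6 = 35.
Best is 36.

36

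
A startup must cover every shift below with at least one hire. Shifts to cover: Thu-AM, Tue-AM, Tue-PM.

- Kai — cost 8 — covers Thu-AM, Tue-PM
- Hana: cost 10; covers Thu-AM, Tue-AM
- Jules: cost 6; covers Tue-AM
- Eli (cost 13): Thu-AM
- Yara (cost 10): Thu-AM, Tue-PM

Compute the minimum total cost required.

14

This is an integer covering problem.
Choose Kai and Jules: together they cover Thu-AM, Tue-AM, Tue-PM — every shift.
Total cost: 8 + 6 = 14.
No cover costs less than 14.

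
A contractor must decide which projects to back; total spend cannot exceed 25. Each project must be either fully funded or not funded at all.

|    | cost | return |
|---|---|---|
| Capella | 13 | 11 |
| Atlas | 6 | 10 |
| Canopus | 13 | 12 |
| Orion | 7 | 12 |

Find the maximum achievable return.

24

This is an integer program with binary decision variables.
Take Canopus and Orion: cost 13 + 7 = 20 ≤ 25, return 12 + 12 = 24.
No other feasible combination does better.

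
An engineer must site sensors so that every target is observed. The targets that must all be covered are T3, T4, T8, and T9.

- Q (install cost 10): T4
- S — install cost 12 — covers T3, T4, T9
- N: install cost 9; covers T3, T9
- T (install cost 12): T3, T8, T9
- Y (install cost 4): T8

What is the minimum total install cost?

Choose S and Y: together they cover T3, T4, T8, T9 — every target.
Total install cost: 12 + 4 = 16.
No cover costs less than 16.

16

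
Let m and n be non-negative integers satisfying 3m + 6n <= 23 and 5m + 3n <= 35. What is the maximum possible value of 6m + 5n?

The continuous relaxation peaks at (6.71, 0.476) with value 42.67; rounding to a feasible lattice point costs some objective.
(m,n)=(7,0): 3·7+6·0=21≤23, 5·7+3·0=35≤35, objective 42.
(m,n)=(6,0): 3·6+6·0=18≤23, 5·6+3·0=30≤35, objective 36.
Maximum is 42 at (m,n)=(7,0).

42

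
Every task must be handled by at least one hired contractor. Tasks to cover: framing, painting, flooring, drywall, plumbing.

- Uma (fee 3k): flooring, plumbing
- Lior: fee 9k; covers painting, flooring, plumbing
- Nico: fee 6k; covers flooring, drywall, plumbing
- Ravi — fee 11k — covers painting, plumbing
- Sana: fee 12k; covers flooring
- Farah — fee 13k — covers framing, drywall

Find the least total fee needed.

22

The greedy cost-per-new-task heuristic would pick Uma, Nico, Lior, and Farah for 31, but a cheaper cover exists.
Choose Lior and Farah: together they cover framing, painting, flooring, drywall, plumbing — every task.
Total fee: 9 + 13 = 22.
No cover costs less than 22.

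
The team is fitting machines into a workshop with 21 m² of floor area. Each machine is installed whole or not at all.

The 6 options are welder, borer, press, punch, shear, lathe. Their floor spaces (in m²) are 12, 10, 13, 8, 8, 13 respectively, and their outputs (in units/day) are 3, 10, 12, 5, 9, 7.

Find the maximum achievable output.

Treat it as a binary knapsack problem.
press + shear: floor space 13 + 8 = 21 ≤ 21, output 12 + 9 = 21.
borer + shear: floor space 10 + 8 = 18 ≤ 21, output 10 + 9 = 19.
Best is press and shear with total output 21.

21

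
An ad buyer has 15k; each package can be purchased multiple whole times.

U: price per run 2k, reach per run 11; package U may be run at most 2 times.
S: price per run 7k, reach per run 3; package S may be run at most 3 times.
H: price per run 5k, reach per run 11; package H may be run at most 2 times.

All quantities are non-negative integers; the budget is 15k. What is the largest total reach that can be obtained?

44

2×U and 2×H: price 14 ≤ 15, reach 2·11 + 2·11 = 44.
1×U and 2×H: price 12 ≤ 15, reach 1·11 + 2·11 = 33.
Best is 44.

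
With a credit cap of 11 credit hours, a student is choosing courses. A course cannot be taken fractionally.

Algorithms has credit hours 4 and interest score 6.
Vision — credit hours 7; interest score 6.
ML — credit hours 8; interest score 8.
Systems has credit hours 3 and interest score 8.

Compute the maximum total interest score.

Treat it as a binary knapsack problem.
Allowing fractional choices, the relaxed optimum would be about 18.0, but courses are indivisible.
ML + Systems: credit hours 8 + 3 = 11 ≤ 11, interest score 8 + 8 = 16.
Algorithms + Systems: credit hours 4 + 3 = 7 ≤ 11, interest score 6 + 8 = 14.
Vision + Systems: credit hours 7 + 3 = 10 ≤ 11, interest score 6 + 8 = 14.
Best is ML and Systems with total interest score 16.

16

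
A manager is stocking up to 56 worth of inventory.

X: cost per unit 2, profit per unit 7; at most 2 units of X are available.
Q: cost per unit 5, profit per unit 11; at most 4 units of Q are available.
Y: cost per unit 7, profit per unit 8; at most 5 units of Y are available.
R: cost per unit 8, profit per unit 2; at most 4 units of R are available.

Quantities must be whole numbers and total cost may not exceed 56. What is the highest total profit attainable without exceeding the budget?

Take 2×X, 4×Q, and 4×Y: cost 52 ≤ 56, profit 2·7 + 4·11 + 4·8 = 90.
X has the best ratio (7/2) and is taken to its limit of 2; remaining capacity is filled optimally with the others.

90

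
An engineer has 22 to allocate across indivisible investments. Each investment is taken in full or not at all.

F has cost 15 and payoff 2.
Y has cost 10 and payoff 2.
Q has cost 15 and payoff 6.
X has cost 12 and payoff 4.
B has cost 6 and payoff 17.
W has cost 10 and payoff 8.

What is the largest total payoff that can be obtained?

B + W: cost 6 + 10 = 16 ≤ 22, payoff 17 + 8 = 25.
X + B: cost 12 + 6 = 18 ≤ 22, payoff 4 + 17 = 21.
Q + B: cost 15 + 6 = 21 ≤ 22, payoff 6 + 17 = 23.
Best is B and W with total payoff 25.

25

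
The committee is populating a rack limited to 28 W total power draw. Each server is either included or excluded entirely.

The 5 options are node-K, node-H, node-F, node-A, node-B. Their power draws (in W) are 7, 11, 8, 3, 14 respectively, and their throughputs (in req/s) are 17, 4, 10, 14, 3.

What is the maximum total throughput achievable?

41

node-K + node-A + node-B: power draw 7 + 3 + 14 = 24 ≤ 28, throughput 17 + 14 + 3 = 34.
node-K + node-H + node-A: power draw 7 + 11 + 3 = 21 ≤ 28, throughput 17 + 4 + 14 = 35.
node-K + node-F + node-A: power draw 7 + 8 + 3 = 18 ≤ 28, throughput 17 + 10 + 14 = 41.
Best is node-K, node-F, and node-A with total throughput 41.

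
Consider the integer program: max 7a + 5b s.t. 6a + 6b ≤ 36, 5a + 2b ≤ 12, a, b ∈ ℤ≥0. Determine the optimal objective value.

30

(a,b)=(0,6): 6·0+6·6=36≤36, 5·0+2·6=12≤12, objective 30.
(a,b)=(0,5): 6·0+6·5=30≤36, 5·0+2·5=10≤12, objective 25.
No feasible integer point exceeds 30.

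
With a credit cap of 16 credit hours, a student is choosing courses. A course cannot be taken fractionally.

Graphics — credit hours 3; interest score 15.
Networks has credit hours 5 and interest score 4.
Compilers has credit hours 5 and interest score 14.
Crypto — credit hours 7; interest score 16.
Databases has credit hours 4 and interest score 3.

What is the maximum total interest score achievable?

45

Allowing fractional choices, the relaxed optimum would be about 45.8, but courses are indivisible.
Graphics + Crypto + Databases: credit hours 3 + 7 + 4 = 14 ≤ 16, interest score 15 + 16 + 3 = 34.
Graphics + Compilers + Crypto: credit hours 3 + 5 + 7 = 15 ≤ 16, interest score 15 + 14 + 16 = 45.
Graphics + Networks + Crypto: credit hours 3 + 5 + 7 = 15 ≤ 16, interest score 15 + 4 + 16 = 35.
Best is Graphics, Compilers, and Crypto with total interest score 45.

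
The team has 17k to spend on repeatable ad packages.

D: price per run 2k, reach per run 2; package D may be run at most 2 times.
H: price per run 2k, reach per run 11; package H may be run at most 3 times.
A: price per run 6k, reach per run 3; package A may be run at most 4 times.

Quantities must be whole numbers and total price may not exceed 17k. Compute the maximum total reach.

This is a bounded integer knapsack.
1×D, 3×H, and 1×A: price 14 ≤ 17, reach 1·2 + 3·11 + 1·3 = 38.
2×D, 3×H, and 1×A: price 16 ≤ 17, reach 2·2 + 3·11 + 1·3 = 40.
Best is 40.

40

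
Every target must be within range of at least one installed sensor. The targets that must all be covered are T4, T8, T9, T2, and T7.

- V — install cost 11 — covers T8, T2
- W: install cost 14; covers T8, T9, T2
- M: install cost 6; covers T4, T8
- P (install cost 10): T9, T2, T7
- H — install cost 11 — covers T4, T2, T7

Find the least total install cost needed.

Choose M and P: together they cover T4, T8, T9, T2, T7 — every target.
Total install cost: 6 + 10 = 16.
No cover costs less than 16.

16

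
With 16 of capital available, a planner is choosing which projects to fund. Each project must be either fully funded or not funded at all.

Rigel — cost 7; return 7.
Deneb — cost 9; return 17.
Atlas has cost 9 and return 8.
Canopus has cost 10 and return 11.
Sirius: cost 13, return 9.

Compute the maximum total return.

Allowing fractional choices, the relaxed optimum would be about 24.7, but projects are indivisible.
Rigel + Deneb: cost 7 + 9 = 16 ≤ 16, return 7 + 17 = 24.
Deneb: cost 9 ≤ 16, return 17.
Best is Rigel and Deneb with total return 24.

24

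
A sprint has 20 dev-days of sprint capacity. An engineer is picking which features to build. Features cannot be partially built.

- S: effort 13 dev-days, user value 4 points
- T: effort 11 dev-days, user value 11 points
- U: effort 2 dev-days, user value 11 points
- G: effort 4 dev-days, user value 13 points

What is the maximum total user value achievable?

This is a 0-1 knapsack instance.
Allowing fractional choices, the relaxed optimum would be about 35.9, but features are indivisible.
T + U + G: effort 11 + 2 + 4 = 17 ≤ 20, user value 11 + 11 + 13 = 35.
S + U + G: effort 13 + 2 + 4 = 19 ≤ 20, user value 4 + 11 + 13 = 28.
U + G: effort 2 + 4 = 6 ≤ 20, user value 11 + 13 = 24.
Best is T, U, and G with total user value 35.

35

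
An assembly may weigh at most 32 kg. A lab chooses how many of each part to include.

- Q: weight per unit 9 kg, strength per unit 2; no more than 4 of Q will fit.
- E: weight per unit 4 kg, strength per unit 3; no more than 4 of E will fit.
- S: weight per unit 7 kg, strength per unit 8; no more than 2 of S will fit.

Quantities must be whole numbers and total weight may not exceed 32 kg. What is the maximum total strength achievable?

This is a bounded integer knapsack.
Take 4×E and 2×S: weight 30 ≤ 32, strength 4·3 + 2·8 = 28.
S has the best ratio (8/7) and is taken to its limit of 2; remaining capacity is filled optimally with the others.

28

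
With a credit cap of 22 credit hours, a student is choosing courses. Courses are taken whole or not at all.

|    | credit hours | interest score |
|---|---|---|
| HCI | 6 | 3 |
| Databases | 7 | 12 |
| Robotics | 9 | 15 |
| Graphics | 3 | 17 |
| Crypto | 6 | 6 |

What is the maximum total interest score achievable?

Allowing fractional choices, the relaxed optimum would be about 47.0, but courses are indivisible.
HCI + Databases + Graphics + Crypto: credit hours 6 + 7 + 3 + 6 = 22 ≤ 22, interest score 3 + 12 + 17 + 6 = 38.
Databases + Robotics + Graphics: credit hours 7 + 9 + 3 = 19 ≤ 22, interest score 12 + 15 + 17 = 44.
Robotics + Graphics + Crypto: credit hours 9 + 3 + 6 = 18 ≤ 22, interest score 15 + 17 + 6 = 38.
Best is Databases, Robotics, and Graphics with total interest score 44.

44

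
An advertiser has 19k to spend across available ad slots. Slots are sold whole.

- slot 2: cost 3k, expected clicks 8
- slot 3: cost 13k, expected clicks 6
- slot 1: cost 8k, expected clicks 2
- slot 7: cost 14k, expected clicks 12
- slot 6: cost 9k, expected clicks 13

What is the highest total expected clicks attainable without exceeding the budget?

slot 2 + slot 7: cost 3 + 14 = 17 ≤ 19, expected clicks 8 + 12 = 20.
slot 1 + slot 6: cost 8 + 9 = 17 ≤ 19, expected clicks 2 + 13 = 15.
slot 2 + slot 6: cost 3 + 9 = 12 ≤ 19, expected clicks 8 + 13 = 21.
Best is slot 2 and slot 6 with total expected clicks 21.

21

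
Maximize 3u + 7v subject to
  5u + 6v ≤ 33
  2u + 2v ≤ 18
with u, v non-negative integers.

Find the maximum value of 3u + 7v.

35

Relaxing integrality, the LP optimum is 38.50 at (u,v) = (0, 5.5), which is not an integer point.
(u,v)=(0,5): 5·0+6·5=30≤33, 2·0+2·5=10≤18, objective 35.
(u,v)=(1,4): 5·1+6·4=29≤33, 2·1+2·4=10≤18, objective 31.
(u,v)=(0,4): 5·0+6·4=24≤33, 2·0+2·4=8≤18, objective 28.
The best lattice point is (0,5), giving 35.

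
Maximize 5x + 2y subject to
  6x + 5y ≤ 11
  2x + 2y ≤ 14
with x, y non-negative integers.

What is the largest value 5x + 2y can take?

7

The continuous relaxation peaks at (1.83, 0) with value 9.17; rounding to a feasible lattice point costs some objective.
(x,y)=(1,1): 6·1+5·1=11≤11, 2·1+2·1=4≤14, objective 7.
(x,y)=(1,0): 6·1+5·0=6≤11, 2·1+2·0=2≤14, objective 5.
Maximum is 7 at (x,y)=(1,1).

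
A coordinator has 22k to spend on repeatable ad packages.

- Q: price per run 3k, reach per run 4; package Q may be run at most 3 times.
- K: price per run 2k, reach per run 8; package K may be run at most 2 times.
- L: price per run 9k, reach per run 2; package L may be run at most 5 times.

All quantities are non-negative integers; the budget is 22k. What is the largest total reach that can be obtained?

K has the best ratio (8/2); taking only K gives at most 2×8 = 16 (stopped by the supply cap of 2).
Mixing does better — 3×Q, 2×K, and 1×L: price 22 ≤ 22, reach 3·4 + 2·8 + 1·2 = 30.

30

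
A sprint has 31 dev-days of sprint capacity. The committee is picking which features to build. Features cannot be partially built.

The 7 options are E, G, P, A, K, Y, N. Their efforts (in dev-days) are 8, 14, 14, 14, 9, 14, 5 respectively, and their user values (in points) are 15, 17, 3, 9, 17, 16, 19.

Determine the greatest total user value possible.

53

Take G, K, and N: effort 14 + 9 + 5 = 28 ≤ 31, user value 17 + 17 + 19 = 53.
No other feasible combination does better.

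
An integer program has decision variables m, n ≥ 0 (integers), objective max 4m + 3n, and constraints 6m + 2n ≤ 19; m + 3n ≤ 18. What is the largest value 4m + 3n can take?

19

Relaxing integrality, the LP optimum is 21.94 at (m,n) = (1.31, 5.56), which is not an integer point.
(m,n)=(1,5): 6·1+2·5=16≤19, 1·1+3·5=16≤18, objective 19.
(m,n)=(0,6): 6·0+2·6=12≤19, 1·0+3·6=18≤18, objective 18.
(m,n)=(1,4): 6·1+2·4=14≤19, 1·1+3·4=13≤18, objective 16.
The best lattice point is (1,5), giving 19.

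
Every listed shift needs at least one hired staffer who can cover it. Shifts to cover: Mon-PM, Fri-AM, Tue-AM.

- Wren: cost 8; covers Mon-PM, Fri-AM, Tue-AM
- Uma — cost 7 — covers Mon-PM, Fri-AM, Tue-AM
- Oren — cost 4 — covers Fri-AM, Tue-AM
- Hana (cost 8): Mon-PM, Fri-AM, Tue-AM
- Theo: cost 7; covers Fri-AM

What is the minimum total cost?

7

The greedy cost-per-new-shift heuristic would pick Oren and Uma for 11, but a cheaper cover exists.
Uma alone covers Mon-PM, Fri-AM, Tue-AM — every shift.
Total cost: 7.
No cover costs less than 7.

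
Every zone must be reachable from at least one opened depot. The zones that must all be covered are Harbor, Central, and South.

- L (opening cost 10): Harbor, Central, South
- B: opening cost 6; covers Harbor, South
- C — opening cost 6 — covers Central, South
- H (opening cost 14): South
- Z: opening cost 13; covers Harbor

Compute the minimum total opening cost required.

10

The greedy cost-per-new-zone heuristic would pick B and C for 12, but a cheaper cover exists.
L alone covers Harbor, Central, South — every zone.
Total opening cost: 10.
No cover costs less than 10.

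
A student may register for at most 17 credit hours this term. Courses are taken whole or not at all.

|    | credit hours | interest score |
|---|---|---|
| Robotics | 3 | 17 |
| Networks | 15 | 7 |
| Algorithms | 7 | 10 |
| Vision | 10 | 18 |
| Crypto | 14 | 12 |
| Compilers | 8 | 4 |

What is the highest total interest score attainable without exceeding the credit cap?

35

Allowing fractional choices, the relaxed optimum would be about 40.7, but courses are indivisible.
Algorithms + Vision: credit hours 7 + 10 = 17 ≤ 17, interest score 10 + 18 = 28.
Robotics + Vision: credit hours 3 + 10 = 13 ≤ 17, interest score 17 + 18 = 35.
Robotics + Crypto: credit hours 3 + 14 = 17 ≤ 17, interest score 17 + 12 = 29.
Best is Robotics and Vision with total interest score 35.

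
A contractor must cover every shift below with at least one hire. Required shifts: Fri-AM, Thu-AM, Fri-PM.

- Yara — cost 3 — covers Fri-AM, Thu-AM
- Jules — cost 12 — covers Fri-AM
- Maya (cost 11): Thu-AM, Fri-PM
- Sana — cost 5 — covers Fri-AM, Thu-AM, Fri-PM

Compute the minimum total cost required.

5

The greedy cost-per-new-shift heuristic would pick Yara and Sana for 8, but a cheaper cover exists.
Sana alone covers Fri-AM, Thu-AM, Fri-PM — every shift.
Total cost: 5.
No cover costs less than 5.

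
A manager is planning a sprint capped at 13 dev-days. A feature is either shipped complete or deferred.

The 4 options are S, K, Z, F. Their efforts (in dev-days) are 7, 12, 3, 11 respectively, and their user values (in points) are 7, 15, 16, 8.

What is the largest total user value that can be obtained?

23

Take S and Z: effort 7 + 3 = 10 ≤ 13, user value 7 + 16 = 23.
No other feasible combination does better.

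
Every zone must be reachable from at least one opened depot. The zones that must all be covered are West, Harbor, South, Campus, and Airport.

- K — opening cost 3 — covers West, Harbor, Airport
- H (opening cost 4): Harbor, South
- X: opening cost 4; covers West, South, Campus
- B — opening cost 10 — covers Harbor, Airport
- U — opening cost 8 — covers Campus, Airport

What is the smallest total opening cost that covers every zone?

Choose K and X: together they cover West, Harbor, South, Campus, Airport — every zone.
Total opening cost: 3 + 4 = 7.
No cover costs less than 7.

7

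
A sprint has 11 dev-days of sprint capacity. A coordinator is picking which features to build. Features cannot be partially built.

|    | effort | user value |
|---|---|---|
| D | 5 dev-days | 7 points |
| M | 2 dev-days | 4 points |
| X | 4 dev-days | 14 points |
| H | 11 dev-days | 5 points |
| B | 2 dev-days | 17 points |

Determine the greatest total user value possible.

Treat it as a binary knapsack problem.
Take D, X, and B: effort 5 + 4 + 2 = 11 ≤ 11, user value 7 + 14 + 17 = 38.
No other feasible combination does better.

38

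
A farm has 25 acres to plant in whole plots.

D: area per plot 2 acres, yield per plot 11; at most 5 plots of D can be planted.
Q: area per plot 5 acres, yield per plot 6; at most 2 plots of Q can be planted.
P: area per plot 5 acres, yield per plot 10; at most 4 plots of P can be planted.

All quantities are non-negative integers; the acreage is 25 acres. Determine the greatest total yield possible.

This is a bounded integer knapsack.
5×D, 1×Q, and 2×P: area 25 ≤ 25, yield 5·11 + 1·6 + 2·10 = 81.
5×D and 3×P: area 25 ≤ 25, yield 5·11 + 3·10 = 85.
Best is 85.

85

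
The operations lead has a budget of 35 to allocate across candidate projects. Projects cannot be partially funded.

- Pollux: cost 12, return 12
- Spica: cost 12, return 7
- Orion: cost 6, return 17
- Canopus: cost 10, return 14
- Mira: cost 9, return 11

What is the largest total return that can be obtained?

43

Allowing fractional choices, the relaxed optimum would be about 52.0, but projects are indivisible.
Orion + Canopus + Mira: cost 6 + 10 + 9 = 25 ≤ 35, return 17 + 14 + 11 = 42.
Pollux + Orion + Canopus: cost 12 + 6 + 10 = 28 ≤ 35, return 12 + 17 + 14 = 43.
Pollux + Orion + Mira: cost 12 + 6 + 9 = 27 ≤ 35, return 12 + 17 + 11 = 40.
Best is Pollux, Orion, and Canopus with total return 43.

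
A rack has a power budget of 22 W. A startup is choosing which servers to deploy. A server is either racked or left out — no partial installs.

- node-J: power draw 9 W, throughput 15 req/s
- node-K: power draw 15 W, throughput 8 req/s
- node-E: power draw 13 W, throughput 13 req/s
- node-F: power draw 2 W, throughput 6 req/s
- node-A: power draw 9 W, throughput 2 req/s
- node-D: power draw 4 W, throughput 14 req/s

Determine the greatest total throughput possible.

node-J + node-F + node-D: power draw 9 + 2 + 4 = 15 ≤ 22, throughput 15 + 6 + 14 = 35.
node-E + node-F + node-D: power draw 13 + 2 + 4 = 19 ≤ 22, throughput 13 + 6 + 14 = 33.
node-J + node-A + node-D: power draw 9 + 9 + 4 = 22 ≤ 22, throughput 15 + 2 + 14 = 31.
Best is node-J, node-F, and node-D with total throughput 35.

35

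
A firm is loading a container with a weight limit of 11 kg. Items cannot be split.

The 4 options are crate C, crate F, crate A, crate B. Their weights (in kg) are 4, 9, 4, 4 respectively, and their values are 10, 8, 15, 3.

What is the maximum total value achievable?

25

Take crate C and crate A: weight 4 + 4 = 8 ≤ 11, value 10 + 15 = 25.
No other feasible combination does better.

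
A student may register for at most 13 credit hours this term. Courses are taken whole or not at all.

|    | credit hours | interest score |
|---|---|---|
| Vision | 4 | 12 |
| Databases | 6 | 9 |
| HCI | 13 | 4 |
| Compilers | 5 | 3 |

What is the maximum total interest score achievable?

Vision + Databases: credit hours 4 + 6 = 10 ≤ 13, interest score 12 + 9 = 21.
Vision + Compilers: credit hours 4 + 5 = 9 ≤ 13, interest score 12 + 3 = 15.
Vision: credit hours 4 ≤ 13, interest score 12.
Best is Vision and Databases with total interest score 21.

21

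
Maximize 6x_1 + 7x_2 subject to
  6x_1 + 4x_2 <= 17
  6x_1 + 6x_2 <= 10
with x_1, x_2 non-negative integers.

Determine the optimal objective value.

7

The continuous relaxation peaks at (0, 1.67) with value 11.67; rounding to a feasible lattice point costs some objective.
(x_1,x_2)=(0,1): 6·0+4·1=4≤17, 6·0+6·1=6≤10, objective 7.
(x_1,x_2)=(1,0): 6·1+4·0=6≤17, 6·1+6·0=6≤10, objective 6.
(x_1,x_2)=(0,0): 6·0+4·0=0≤17, 6·0+6·0=0≤10, objective 0.
No feasible integer point exceeds 7.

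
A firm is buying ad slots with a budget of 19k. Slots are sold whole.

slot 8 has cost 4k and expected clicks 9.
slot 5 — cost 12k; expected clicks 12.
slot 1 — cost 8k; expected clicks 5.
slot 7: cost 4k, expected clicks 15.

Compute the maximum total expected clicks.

Take slot 8, slot 1, and slot 7: cost 4 + 8 + 4 = 16 ≤ 19, expected clicks 9 + 5 + 15 = 29.
No other feasible combination does better.

29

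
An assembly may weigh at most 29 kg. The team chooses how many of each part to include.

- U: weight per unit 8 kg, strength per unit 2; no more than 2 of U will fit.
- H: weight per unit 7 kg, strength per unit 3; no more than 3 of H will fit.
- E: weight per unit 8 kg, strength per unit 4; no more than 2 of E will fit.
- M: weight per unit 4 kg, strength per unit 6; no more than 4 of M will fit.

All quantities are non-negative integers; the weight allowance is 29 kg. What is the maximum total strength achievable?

28

M has the best ratio (6/4); taking only M gives at most 4×6 = 24 (stopped by the supply cap of 4).
Mixing does better — 1×E and 4×M: weight 24 ≤ 29, strength 1·4 + 4·6 = 28.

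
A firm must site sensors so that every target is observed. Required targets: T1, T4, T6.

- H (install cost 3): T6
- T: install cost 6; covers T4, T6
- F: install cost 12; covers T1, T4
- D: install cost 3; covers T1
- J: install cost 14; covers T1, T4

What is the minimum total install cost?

9

Choose T and D: together they cover T1, T4, T6 — every target.
Total install cost: 6 + 3 = 9.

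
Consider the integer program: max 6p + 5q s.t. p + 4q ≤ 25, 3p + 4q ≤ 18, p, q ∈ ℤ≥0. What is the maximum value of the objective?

(p,q)=(6,0): 1·6+4·0=6≤25, 3·6+4·0=18≤18, objective 36.
(p,q)=(5,0): 1·5+4·0=5≤25, 3·5+4·0=15≤18, objective 30.
No feasible integer point exceeds 36.

36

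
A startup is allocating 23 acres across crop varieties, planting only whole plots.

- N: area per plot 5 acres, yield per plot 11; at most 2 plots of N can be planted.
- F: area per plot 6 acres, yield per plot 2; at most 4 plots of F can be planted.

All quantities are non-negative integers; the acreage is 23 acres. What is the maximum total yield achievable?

Take 2×N and 2×F: area 22 ≤ 23, yield 2·11 + 2·2 = 26.
N has the best ratio (11/5) and is taken to its limit of 2; remaining capacity is filled optimally with the others.

26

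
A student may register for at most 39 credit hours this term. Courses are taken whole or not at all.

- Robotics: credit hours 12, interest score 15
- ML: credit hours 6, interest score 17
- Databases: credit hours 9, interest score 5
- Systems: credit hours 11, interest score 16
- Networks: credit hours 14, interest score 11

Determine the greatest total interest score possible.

53

Robotics + ML + Systems: credit hours 12 + 6 + 11 = 29 ≤ 39, interest score 15 + 17 + 16 = 48.
ML + Systems + Networks: credit hours 6 + 11 + 14 = 31 ≤ 39, interest score 17 + 16 + 11 = 44.
Robotics + ML + Databases + Systems: credit hours 12 + 6 + 9 + 11 = 38 ≤ 39, interest score 15 + 17 + 5 + 16 = 53.
Best is Robotics, ML, Databases, and Systems with total interest score 53.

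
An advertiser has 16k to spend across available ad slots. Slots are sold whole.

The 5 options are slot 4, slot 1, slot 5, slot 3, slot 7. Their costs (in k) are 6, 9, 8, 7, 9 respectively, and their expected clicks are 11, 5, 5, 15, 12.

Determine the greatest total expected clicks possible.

27

This is an integer program with binary decision variables.
Allowing fractional choices, the relaxed optimum would be about 30.0, but ad slots are indivisible.
slot 3 + slot 7: cost 7 + 9 = 16 ≤ 16, expected clicks 15 + 12 = 27.
slot 4 + slot 7: cost 6 + 9 = 15 ≤ 16, expected clicks 11 + 12 = 23.
slot 4 + slot 3: cost 6 + 7 = 13 ≤ 16, expected clicks 11 + 15 = 26.
Best is slot 3 and slot 7 with total expected clicks 27.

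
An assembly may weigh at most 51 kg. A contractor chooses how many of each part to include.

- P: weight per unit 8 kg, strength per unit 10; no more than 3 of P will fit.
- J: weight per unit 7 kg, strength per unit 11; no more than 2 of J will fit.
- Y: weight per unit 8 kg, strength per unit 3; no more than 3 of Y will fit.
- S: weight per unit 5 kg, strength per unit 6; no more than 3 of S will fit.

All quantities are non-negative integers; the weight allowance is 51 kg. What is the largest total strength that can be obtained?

J has the best ratio (11/7); taking only J gives at most 2×11 = 22 (stopped by the supply cap of 2).
Mixing does better — 3×P, 2×J, and 2×S: weight 48 ≤ 51, strength 3·10 + 2·11 + 2·6 = 64.

64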